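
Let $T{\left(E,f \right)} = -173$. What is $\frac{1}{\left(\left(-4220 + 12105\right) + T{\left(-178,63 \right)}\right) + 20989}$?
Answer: $\frac{1}{28701} \approx 3.4842 \cdot 10^{-5}$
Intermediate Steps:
$\frac{1}{\left(\left(-4220 + 12105\right) + T{\left(-178,63 \right)}\right) + 20989} = \frac{1}{\left(\left(-4220 + 12105\right) - 173\right) + 20989} = \frac{1}{\left(7885 - 173\right) + 20989} = \frac{1}{7712 + 20989} = \frac{1}{28701}$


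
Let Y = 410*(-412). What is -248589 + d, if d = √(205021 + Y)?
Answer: -248589 + √36101 ≈ -2.4840e+5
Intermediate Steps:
Y = -168920
d = √36101 (d = √(205021 - 168920) = √36101 ≈ 190.00)
-248589 + d = -248589 + √36101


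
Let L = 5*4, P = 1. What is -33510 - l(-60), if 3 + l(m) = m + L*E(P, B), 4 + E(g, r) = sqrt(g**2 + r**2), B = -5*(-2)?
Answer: -33367 - 20*sqrt(101) ≈ -33568.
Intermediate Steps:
B = 10
E(g, r) = -4 + sqrt(g**2 + r**2)
L = 20
l(m) = -83 + m + 20*sqrt(101) (l(m) = -3 + (m + 20*(-4 + sqrt(1**2 + 10**2))) = -3 + (m + 20*(-4 + sqrt(1 + 100))) = -3 + (m + 20*(-4 + sqrt(101))) = -3 + (m + (-80 + 20*sqrt(101))) = -3 + (-80 + m + 20*sqrt(101)) = -83 + m + 20*sqrt(101))
-33510 - l(-60) = -33510 - (-83 - 60 + 20*sqrt(101)) = -33510 - (-143 + 20*sqrt(101)) = -33510 + (143 - 20*sqrt(101)) = -33367 - 20*sqrt(101)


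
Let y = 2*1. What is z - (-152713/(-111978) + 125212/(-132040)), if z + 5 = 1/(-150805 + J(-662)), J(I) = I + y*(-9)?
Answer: -50539945844539/9332470196055 ≈ -5.4155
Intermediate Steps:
y = 2
J(I) = -18 + I (J(I) = I + 2*(-9) = I - 18 = -18 + I)
z = -757426/151485 (z = -5 + 1/(-150805 + (-18 - 662)) = -5 + 1/(-150805 - 680) = -5 + 1/(-151485) = -5 - 1/151485 = -757426/151485 ≈ -5.0000)
z - (-152713/(-111978) + 125212/(-132040)) = -757426/151485 - (-152713/(-111978) + 125212/(-132040)) = -757426/151485 - (-152713*(-1/111978) + 125212*(-1/132040)) = -757426/151485 - (152713/111978 - 31303/33010) = -757426/151485 - 1*383952199/924098445 = -757426/151485 - 383952199/924098445 = -50539945844539/9332470196055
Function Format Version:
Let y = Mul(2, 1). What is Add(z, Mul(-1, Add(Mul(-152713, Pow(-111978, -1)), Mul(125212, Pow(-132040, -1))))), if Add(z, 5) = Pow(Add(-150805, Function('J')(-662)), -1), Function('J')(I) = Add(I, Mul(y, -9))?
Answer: Rational(-50539945844539, 9332470196055) ≈ -5.4155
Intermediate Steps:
y = 2
Function('J')(I) = Add(-18, I) (Function('J')(I) = Add(I, Mul(2, -9)) = Add(I, -18) = Add(-18, I))
z = Rational(-757426, 151485) (z = Add(-5, Pow(Add(-150805, Add(-18, -662)), -1)) = Add(-5, Pow(Add(-150805, -680), -1)) = Add(-5, Pow(-151485, -1)) = Add(-5, Rational(-1, 151485)) = Rational(-757426, 151485) ≈ -5.0000)
Add(z, Mul(-1, Add(Mul(-152713, Pow(-111978, -1)), Mul(125212, Pow(-132040, -1))))) = Add(Rational(-757426, 151485), Mul(-1, Add(Mul(-152713, Pow(-111978, -1)), Mul(125212, Pow(-132040, -1))))) = Add(Rational(-757426, 151485), Mul(-1, Add(Mul(-152713, Rational(-1, 111978)), Mul(125212, Rational(-1, 132040))))) = Add(Rational(-757426, 151485), Mul(-1, Add(Rational(152713, 111978), Rational(-31303, 33010)))) = Add(Rational(-757426, 151485), Mul(-1, Rational(383952199, 924098445))) = Add(Rational(-757426, 151485), Rational(-383952199, 924098445)) = Rational(-50539945844539, 9332470196055)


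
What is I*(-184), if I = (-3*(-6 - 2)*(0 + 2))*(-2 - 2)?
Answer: 35328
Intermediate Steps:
I = -192 (I = -(-24)*2*(-4) = -3*(-16)*(-4) = 48*(-4) = -192)
I*(-184) = -192*(-184) = 35328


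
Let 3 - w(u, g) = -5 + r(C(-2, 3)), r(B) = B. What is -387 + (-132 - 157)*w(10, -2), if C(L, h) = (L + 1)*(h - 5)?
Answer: -2121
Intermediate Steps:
C(L, h) = (1 + L)*(-5 + h)
w(u, g) = 6 (w(u, g) = 3 - (-5 + (-5 + 3 - 5*(-2) - 2*3)) = 3 - (-5 + (-5 + 3 + 10 - 6)) = 3 - (-5 + 2) = 3 - 1*(-3) = 3 + 3 = 6)
-387 + (-132 - 157)*w(10, -2) = -387 + (-132 - 157)*6 = -387 - 289*6 = -387 - 1734 = -2121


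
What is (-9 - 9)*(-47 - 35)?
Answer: 1476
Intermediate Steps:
(-9 - 9)*(-47 - 35) = -18*(-82) = 1476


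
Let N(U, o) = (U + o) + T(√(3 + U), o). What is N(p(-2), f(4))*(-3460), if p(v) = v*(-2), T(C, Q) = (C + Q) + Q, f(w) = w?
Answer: -55360 - 3460*√7 ≈ -64514.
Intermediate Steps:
T(C, Q) = C + 2*Q
p(v) = -2*v
N(U, o) = U + √(3 + U) + 3*o (N(U, o) = (U + o) + (√(3 + U) + 2*o) = U + √(3 + U) + 3*o)
N(p(-2), f(4))*(-3460) = (-2*(-2) + √(3 - 2*(-2)) + 3*4)*(-3460) = (4 + √(3 + 4) + 12)*(-3460) = (4 + √7 + 12)*(-3460) = (16 + √7)*(-3460) = -55360 - 3460*√7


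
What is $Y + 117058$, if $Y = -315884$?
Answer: $-198826$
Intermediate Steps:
$Y + 117058 = -315884 + 117058 = -198826$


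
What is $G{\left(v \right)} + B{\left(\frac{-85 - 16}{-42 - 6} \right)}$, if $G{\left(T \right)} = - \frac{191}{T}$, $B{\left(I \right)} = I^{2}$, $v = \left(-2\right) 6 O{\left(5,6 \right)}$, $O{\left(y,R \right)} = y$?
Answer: $\frac{87677}{11520} \approx 7.6108$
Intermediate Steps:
$v = -60$ ($v = \left(-2\right) 6 \cdot 5 = \left(-12\right) 5 = -60$)
$G{\left(v \right)} + B{\left(\frac{-85 - 16}{-42 - 6} \right)} = - \frac{191}{-60} + \left(\frac{-85 - 16}{-42 - 6}\right)^{2} = \left(-191\right) \left(- \frac{1}{60}\right) + \left(- \frac{101}{-48}\right)^{2} = \frac{191}{60} + \left(\left(-101\right) \left(- \frac{1}{48}\right)\right)^{2} = \frac{191}{60} + \left(\frac{101}{48}\right)^{2} = \frac{191}{60} + \frac{10201}{2304} = \frac{87677}{11520}$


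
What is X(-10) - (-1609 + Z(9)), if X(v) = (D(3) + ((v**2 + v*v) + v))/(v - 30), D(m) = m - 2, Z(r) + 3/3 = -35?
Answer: 65609/40 ≈ 1640.2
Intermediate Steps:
Z(r) = -36 (Z(r) = -1 - 35 = -36)
D(m) = -2 + m
X(v) = (1 + v + 2*v**2)/(-30 + v) (X(v) = ((-2 + 3) + ((v**2 + v*v) + v))/(v - 30) = (1 + ((v**2 + v**2) + v))/(-30 + v) = (1 + (2*v**2 + v))/(-30 + v) = (1 + (v + 2*v**2))/(-30 + v) = (1 + v + 2*v**2)/(-30 + v))
X(-10) - (-1609 + Z(9)) = (1 - 10 + 2*(-10)**2)/(-30 - 10) - (-1609 - 36) = (1 - 10 + 2*100)/(-40) - 1*(-1645) = -(1 - 10 + 200)/40 + 1645 = -1/40*191 + 1645 = -191/40 + 1645 = 65609/40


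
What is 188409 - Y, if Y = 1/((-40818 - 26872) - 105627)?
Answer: 32654482654/173317 ≈ 1.8841e+5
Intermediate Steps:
Y = -1/173317 (Y = 1/(-67690 - 105627) = 1/(-173317) = -1/173317 ≈ -5.7698e-6)
188409 - Y = 188409 - 1*(-1/173317) = 188409 + 1/173317 = 32654482654/173317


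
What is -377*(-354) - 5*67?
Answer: 133123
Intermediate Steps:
-377*(-354) - 5*67 = 133458 - 335 = 133123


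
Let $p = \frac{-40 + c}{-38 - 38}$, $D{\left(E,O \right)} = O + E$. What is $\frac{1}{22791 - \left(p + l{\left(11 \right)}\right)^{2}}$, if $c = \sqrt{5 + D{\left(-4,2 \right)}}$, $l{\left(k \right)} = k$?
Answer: $\frac{83991663568}{1903095166998273} - \frac{3373184 \sqrt{3}}{5709285500994819} \approx 4.4133 \cdot 10^{-5}$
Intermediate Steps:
$D{\left(E,O \right)} = E + O$
$c = \sqrt{3}$ ($c = \sqrt{5 + \left(-4 + 2\right)} = \sqrt{5 - 2} = \sqrt{3} \approx 1.732$)
$p = \frac{10}{19} - \frac{\sqrt{3}}{76}$ ($p = \frac{-40 + \sqrt{3}}{-38 - 38} = \frac{-40 + \sqrt{3}}{-76} = \left(-40 + \sqrt{3}\right) \left(- \frac{1}{76}\right) = \frac{10}{19} - \frac{\sqrt{3}}{76} \approx 0.50353$)
$\frac{1}{22791 - \left(p + l{\left(11 \right)}\right)^{2}} = \frac{1}{22791 - \left(\left(\frac{10}{19} - \frac{\sqrt{3}}{76}\right) + 11\right)^{2}} = \frac{1}{22791 - \left(\frac{219}{19} - \frac{\sqrt{3}}{76}\right)^{2}}$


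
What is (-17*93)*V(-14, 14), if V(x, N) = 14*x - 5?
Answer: 317781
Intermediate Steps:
V(x, N) = -5 + 14*x
(-17*93)*V(-14, 14) = (-17*93)*(-5 + 14*(-14)) = -1581*(-5 - 196) = -1581*(-201) = 317781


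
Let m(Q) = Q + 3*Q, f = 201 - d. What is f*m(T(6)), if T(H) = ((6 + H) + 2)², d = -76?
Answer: 217168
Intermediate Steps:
T(H) = (8 + H)²
f = 277 (f = 201 - 1*(-76) = 201 + 76 = 277)
m(Q) = 4*Q
f*m(T(6)) = 277*(4*(8 + 6)²) = 277*(4*14²) = 277*(4*196) = 277*784 = 217168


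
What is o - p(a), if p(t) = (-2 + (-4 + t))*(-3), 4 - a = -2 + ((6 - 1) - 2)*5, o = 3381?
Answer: 3336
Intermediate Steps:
a = -9 (a = 4 - (-2 + ((6 - 1) - 2)*5) = 4 - (-2 + (5 - 2)*5) = 4 - (-2 + 3*5) = 4 - (-2 + 15) = 4 - 1*13 = 4 - 13 = -9)
p(t) = 18 - 3*t (p(t) = (-6 + t)*(-3) = 18 - 3*t)
o - p(a) = 3381 - (18 - 3*(-9)) = 3381 - (18 + 27) = 3381 - 1*45 = 3381 - 45 = 3336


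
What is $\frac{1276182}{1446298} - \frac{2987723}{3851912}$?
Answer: $\frac{297301480265}{2785506310888} \approx 0.10673$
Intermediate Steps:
$\frac{1276182}{1446298} - \frac{2987723}{3851912} = 1276182 \cdot \frac{1}{1446298} - \frac{2987723}{3851912} = \frac{638091}{723149} - \frac{2987723}{3851912} = \frac{297301480265}{2785506310888}$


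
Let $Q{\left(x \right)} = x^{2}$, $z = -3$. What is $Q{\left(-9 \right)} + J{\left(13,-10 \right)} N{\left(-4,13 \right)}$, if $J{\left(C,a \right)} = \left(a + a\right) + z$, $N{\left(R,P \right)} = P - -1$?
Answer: $-241$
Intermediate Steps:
$N{\left(R,P \right)} = 1 + P$ ($N{\left(R,P \right)} = P + 1 = 1 + P$)
$J{\left(C,a \right)} = -3 + 2 a$ ($J{\left(C,a \right)} = \left(a + a\right) - 3 = 2 a - 3 = -3 + 2 a$)
$Q{\left(-9 \right)} + J{\left(13,-10 \right)} N{\left(-4,13 \right)} = \left(-9\right)^{2} + \left(-3 + 2 \left(-10\right)\right) \left(1 + 13\right) = 81 + \left(-3 - 20\right) 14 = 81 - 322 = -241$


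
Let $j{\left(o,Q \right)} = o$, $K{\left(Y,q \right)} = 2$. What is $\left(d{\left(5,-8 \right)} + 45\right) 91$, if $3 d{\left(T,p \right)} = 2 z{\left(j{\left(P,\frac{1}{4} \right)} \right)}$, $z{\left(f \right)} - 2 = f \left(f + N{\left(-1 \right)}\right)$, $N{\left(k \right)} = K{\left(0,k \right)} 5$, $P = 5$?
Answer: $\frac{26299}{3} \approx 8766.3$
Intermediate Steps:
$N{\left(k \right)} = 10$ ($N{\left(k \right)} = 2 \cdot 5 = 10$)
$z{\left(f \right)} = 2 + f \left(10 + f\right)$ ($z{\left(f \right)} = 2 + f \left(f + 10\right) = 2 + f \left(10 + f\right)$)
$d{\left(T,p \right)} = \frac{154}{3}$ ($d{\left(T,p \right)} = \frac{2 \left(2 + 5^{2} + 10 \cdot 5\right)}{3} = \frac{2 \left(2 + 25 + 50\right)}{3} = \frac{2 \cdot 77}{3} = \frac{1}{3} \cdot 154 = \frac{154}{3}$)
$\left(d{\left(5,-8 \right)} + 45\right) 91 = \left(\frac{154}{3} + 45\right) 91 = \frac{289}{3} \cdot 91 = \frac{26299}{3}$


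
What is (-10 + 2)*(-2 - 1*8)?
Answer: 80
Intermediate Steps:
(-10 + 2)*(-2 - 1*8) = -8*(-2 - 8) = -8*(-10) = 80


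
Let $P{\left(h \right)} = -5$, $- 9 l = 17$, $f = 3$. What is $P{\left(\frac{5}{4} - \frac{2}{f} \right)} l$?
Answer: $\frac{85}{9} \approx 9.4444$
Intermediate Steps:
$l = - \frac{17}{9}$ ($l = \left(- \frac{1}{9}\right) 17 = - \frac{17}{9} \approx -1.8889$)
$P{\left(\frac{5}{4} - \frac{2}{f} \right)} l = \left(-5\right) \left(- \frac{17}{9}\right) = \frac{85}{9}$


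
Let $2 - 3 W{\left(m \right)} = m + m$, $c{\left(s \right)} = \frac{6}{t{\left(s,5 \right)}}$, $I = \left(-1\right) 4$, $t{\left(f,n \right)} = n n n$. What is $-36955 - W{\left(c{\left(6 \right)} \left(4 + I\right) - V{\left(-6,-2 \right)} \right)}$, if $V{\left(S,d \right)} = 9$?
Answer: $- \frac{110885}{3} \approx -36962.0$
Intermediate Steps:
$t{\left(f,n \right)} = n^{3}$ ($t{\left(f,n \right)} = n n^{2} = n^{3}$)
$I = -4$
$c{\left(s \right)} = \frac{6}{125}$ ($c{\left(s \right)} = \frac{6}{5^{3}} = \frac{6}{125}$)
$W{\left(m \right)} = \frac{2}{3} - \frac{2 m}{3}$ ($W{\left(m \right)} = \frac{2}{3} - \frac{m + m}{3} = \frac{2}{3} - \frac{2 m}{3}$)
$-36955 - W{\left(c{\left(6 \right)} \left(4 + I\right) - V{\left(-6,-2 \right)} \right)} = -36955 - \left(\frac{2}{3} - \frac{2 \left(\frac{6 \left(4 - 4\right)}{125} - 9\right)}{3}\right) = -36955 - \left(\frac{2}{3} - \frac{2 \left(\frac{6}{125} \cdot 0 - 9\right)}{3}\right) = -36955 - \left(\frac{2}{3} - \frac{2 \left(0 - 9\right)}{3}\right) = -36955 - \left(\frac{2}{3} - -6\right) = -36955 - \left(\frac{2}{3} + 6\right) = -36955 - \frac{20}{3} = - \frac{110885}{3}$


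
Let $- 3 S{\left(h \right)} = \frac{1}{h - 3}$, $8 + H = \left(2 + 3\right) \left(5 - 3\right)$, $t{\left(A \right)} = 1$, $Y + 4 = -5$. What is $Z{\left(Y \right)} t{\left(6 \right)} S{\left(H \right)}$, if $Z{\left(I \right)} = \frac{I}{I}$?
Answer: $\frac{1}{3} \approx 0.33333$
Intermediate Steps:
$Y = -9$ ($Y = -4 - 5 = -9$)
$Z{\left(I \right)} = 1$
$H = 2$ ($H = -8 + \left(2 + 3\right) \left(5 - 3\right) = -8 + 5 \cdot 2 = -8 + 10 = 2$)
$S{\left(h \right)} = - \frac{1}{3 \left(-3 + h\right)}$ ($S{\left(h \right)} = - \frac{1}{3 \left(h - 3\right)} = - \frac{1}{3 \left(-3 + h\right)}$)
$Z{\left(Y \right)} t{\left(6 \right)} S{\left(H \right)} = 1 \cdot 1 \left(- \frac{1}{-9 + 3 \cdot 2}\right) = 1 \left(- \frac{1}{-9 + 6}\right) = 1 \left(- \frac{1}{-3}\right) = 1 \left(\left(-1\right) \left(- \frac{1}{3}\right)\right) = 1 \cdot \frac{1}{3} = \frac{1}{3}$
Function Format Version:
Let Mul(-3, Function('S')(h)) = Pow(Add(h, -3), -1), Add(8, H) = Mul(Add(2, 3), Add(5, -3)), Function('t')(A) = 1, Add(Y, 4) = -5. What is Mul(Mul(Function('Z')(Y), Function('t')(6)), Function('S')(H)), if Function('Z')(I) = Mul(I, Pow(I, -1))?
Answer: Rational(1, 3) ≈ 0.33333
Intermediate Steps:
Y = -9 (Y = Add(-4, -5) = -9)
Function('Z')(I) = 1
H = 2 (H = Add(-8, Mul(Add(2, 3), Add(5, -3))) = Add(-8, Mul(5, 2)) = Add(-8, 10) = 2)
Function('S')(h) = Mul(Rational(-1, 3), Pow(Add(-3, h), -1)) (Function('S')(h) = Mul(Rational(-1, 3), Pow(Add(h, -3), -1)) = Mul(Rational(-1, 3), Pow(Add(-3, h), -1)))
Mul(Mul(Function('Z')(Y), Function('t')(6)), Function('S')(H)) = Mul(Mul(1, 1), Mul(-1, Pow(Add(-9, Mul(3, 2)), -1))) = Mul(1, Mul(-1, Pow(Add(-9, 6), -1))) = Mul(1, Mul(-1, Pow(-3, -1))) = Mul(1, Mul(-1, Rational(-1, 3))) = Mul(1, Rational(1, 3)) = Rational(1, 3)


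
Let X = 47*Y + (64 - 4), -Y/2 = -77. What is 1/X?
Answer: 1/7298 ≈ 0.00013702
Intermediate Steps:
Y = 154 (Y = -2*(-77) = 154)
X = 7298 (X = 47*154 + (64 - 4) = 7238 + 60 = 7298)
1/X = 1/7298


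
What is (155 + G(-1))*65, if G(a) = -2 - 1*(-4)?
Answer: 10205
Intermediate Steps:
G(a) = 2 (G(a) = -2 + 4 = 2)
(155 + G(-1))*65 = (155 + 2)*65 = 157*65 = 10205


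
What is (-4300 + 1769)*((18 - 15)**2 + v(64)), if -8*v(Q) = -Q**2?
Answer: -1318651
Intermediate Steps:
v(Q) = Q**2/8 (v(Q) = -(-1)*Q**2/8 = Q**2/8)
(-4300 + 1769)*((18 - 15)**2 + v(64)) = (-4300 + 1769)*((18 - 15)**2 + (1/8)*64**2) = -2531*(3**2 + (1/8)*4096) = -2531*(9 + 512) = -2531*521 = -1318651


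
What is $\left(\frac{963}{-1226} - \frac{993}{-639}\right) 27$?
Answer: $\frac{1806183}{87046} \approx 20.75$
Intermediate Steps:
$\left(\frac{963}{-1226} - \frac{993}{-639}\right) 27 = \left(963 \left(- \frac{1}{1226}\right) - - \frac{331}{213}\right) 27 = \left(- \frac{963}{1226} + \frac{331}{213}\right) 27 = \frac{200687}{261138} \cdot 27 = \frac{1806183}{87046}$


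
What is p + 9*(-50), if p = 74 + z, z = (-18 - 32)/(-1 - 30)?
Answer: -11606/31 ≈ -374.39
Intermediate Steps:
z = 50/31 (z = -50/(-31) = -50*(-1/31) = 50/31 ≈ 1.6129)
p = 2344/31 (p = 74 + 50/31 = 2344/31 ≈ 75.613)
p + 9*(-50) = 2344/31 + 9*(-50) = 2344/31 - 450 = -11606/31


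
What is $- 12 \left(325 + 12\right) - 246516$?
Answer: $-250560$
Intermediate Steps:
$- 12 \left(325 + 12\right) - 246516 = \left(-12\right) 337 - 246516 = -4044 - 246516 = -250560$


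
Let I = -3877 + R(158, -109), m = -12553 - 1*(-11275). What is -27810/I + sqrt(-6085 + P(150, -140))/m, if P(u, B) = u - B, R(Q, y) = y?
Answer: 13905/1993 - I*sqrt(5795)/1278 ≈ 6.9769 - 0.059566*I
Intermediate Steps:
m = -1278 (m = -12553 + 11275 = -1278)
I = -3986 (I = -3877 - 109 = -3986)
-27810/I + sqrt(-6085 + P(150, -140))/m = -27810/(-3986) + sqrt(-6085 + (150 - 1*(-140)))/(-1278) = -27810*(-1/3986) + sqrt(-6085 + (150 + 140))*(-1/1278) = 13905/1993 + sqrt(-6085 + 290)*(-1/1278) = 13905/1993 + sqrt(-5795)*(-1/1278) = 13905/1993 + (I*sqrt(5795))*(-1/1278) = 13905/1993 - I*sqrt(5795)/1278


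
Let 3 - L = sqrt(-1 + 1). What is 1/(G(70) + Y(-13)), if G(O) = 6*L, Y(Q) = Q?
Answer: 1/5 ≈ 0.20000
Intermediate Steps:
L = 3 (L = 3 - sqrt(-1 + 1) = 3 - sqrt(0) = 3 - 1*0 = 3 + 0 = 3)
G(O) = 18 (G(O) = 6*3 = 18)
1/(G(70) + Y(-13)) = 1/(18 - 13) = 1/5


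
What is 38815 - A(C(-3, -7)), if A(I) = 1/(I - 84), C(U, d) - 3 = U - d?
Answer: 2988756/77 ≈ 38815.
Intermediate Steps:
C(U, d) = 3 + U - d (C(U, d) = 3 + (U - d) = 3 + U - d)
A(I) = 1/(-84 + I)
38815 - A(C(-3, -7)) = 38815 - 1/(-84 + (3 - 3 - 1*(-7))) = 38815 - 1/(-84 + (3 - 3 + 7)) = 38815 - 1/(-84 + 7) = 38815 - 1/(-77) = 38815 - 1*(-1/77) = 38815 + 1/77 = 2988756/77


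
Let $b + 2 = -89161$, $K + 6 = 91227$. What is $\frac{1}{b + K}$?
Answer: $\frac{1}{2058} \approx 0.00048591$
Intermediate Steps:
$K = 91221$ ($K = -6 + 91227 = 91221$)
$b = -89163$ ($b = -2 - 89161 = -89163$)
$\frac{1}{b + K} = \frac{1}{-89163 + 91221} = \frac{1}{2058}$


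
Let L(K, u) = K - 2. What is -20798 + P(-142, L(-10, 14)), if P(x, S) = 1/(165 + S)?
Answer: -3182093/153 ≈ -20798.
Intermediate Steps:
L(K, u) = -2 + K
-20798 + P(-142, L(-10, 14)) = -20798 + 1/(165 + (-2 - 10)) = -20798 + 1/(165 - 12) = -20798 + 1/153 = -3182093/153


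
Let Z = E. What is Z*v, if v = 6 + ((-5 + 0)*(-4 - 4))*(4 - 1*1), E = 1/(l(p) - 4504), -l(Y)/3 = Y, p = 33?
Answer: -126/4603 ≈ -0.027373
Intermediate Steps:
l(Y) = -3*Y
E = -1/4603 (E = 1/(-3*33 - 4504) = 1/(-99 - 4504) = 1/(-4603) = -1/4603 ≈ -0.00021725)
Z = -1/4603 ≈ -0.00021725
v = 126 (v = 6 + (-5*(-8))*(4 - 1) = 6 + 40*3 = 6 + 120 = 126)
Z*v = -1/4603*126 = -126/4603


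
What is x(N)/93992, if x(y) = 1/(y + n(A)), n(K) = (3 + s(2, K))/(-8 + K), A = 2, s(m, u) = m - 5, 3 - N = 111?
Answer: -1/10151136 ≈ -9.8511e-8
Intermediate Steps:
N = -108 (N = 3 - 1*111 = 3 - 111 = -108)
s(m, u) = -5 + m
n(K) = 0 (n(K) = (3 + (-5 + 2))/(-8 + K) = (3 - 3)/(-8 + K) = 0/(-8 + K) = 0)
x(y) = 1/y (x(y) = 1/(y + 0) = 1/y)
x(N)/93992 = 1/(-108*93992) = -1/108*1/93992 = -1/10151136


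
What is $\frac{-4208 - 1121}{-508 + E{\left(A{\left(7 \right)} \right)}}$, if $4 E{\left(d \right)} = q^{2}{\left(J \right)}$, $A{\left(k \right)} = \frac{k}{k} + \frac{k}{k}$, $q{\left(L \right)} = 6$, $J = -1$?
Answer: $\frac{5329}{499} \approx 10.679$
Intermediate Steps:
$A{\left(k \right)} = 2$ ($A{\left(k \right)} = 1 + 1 = 2$)
$E{\left(d \right)} = 9$ ($E{\left(d \right)} = \frac{6^{2}}{4} = \frac{1}{4} \cdot 36 = 9$)
$\frac{-4208 - 1121}{-508 + E{\left(A{\left(7 \right)} \right)}} = \frac{-4208 - 1121}{-508 + 9} = - \frac{5329}{-499} = \left(-5329\right) \left(- \frac{1}{499}\right) = \frac{5329}{499}$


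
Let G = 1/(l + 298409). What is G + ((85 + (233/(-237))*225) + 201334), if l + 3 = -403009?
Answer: 1662625563399/8263637 ≈ 2.0120e+5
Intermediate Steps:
l = -403012 (l = -3 - 403009 = -403012)
G = -1/104603 (G = 1/(-403012 + 298409) = 1/(-104603) = -1/104603 ≈ -9.5600e-6)
G + ((85 + (233/(-237))*225) + 201334) = -1/104603 + ((85 + (233/(-237))*225) + 201334) = -1/104603 + ((85 + (233*(-1/237))*225) + 201334) = -1/104603 + ((85 - 233/237*225) + 201334) = -1/104603 + ((85 - 17475/79) + 201334) = -1/104603 + (-10760/79 + 201334) = -1/104603 + 15894626/79 = 1662625563399/8263637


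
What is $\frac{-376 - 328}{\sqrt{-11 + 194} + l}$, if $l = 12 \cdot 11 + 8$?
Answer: $- \frac{98560}{19417} + \frac{704 \sqrt{183}}{19417} \approx -4.5855$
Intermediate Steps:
$l = 140$ ($l = 132 + 8 = 140$)
$\frac{-376 - 328}{\sqrt{-11 + 194} + l} = \frac{-376 - 328}{\sqrt{-11 + 194} + 140} = - \frac{704}{\sqrt{183} + 140} = - \frac{704}{140 + \sqrt{183}}$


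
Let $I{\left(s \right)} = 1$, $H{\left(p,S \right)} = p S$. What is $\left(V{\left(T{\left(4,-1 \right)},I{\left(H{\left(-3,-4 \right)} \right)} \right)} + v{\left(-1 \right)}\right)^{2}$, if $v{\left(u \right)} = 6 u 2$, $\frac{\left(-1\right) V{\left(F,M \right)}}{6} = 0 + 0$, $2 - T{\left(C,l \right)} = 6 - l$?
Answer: $144$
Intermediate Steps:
$T{\left(C,l \right)} = -4 + l$ ($T{\left(C,l \right)} = 2 - \left(6 - l\right) = 2 + \left(-6 + l\right) = -4 + l$)
$H{\left(p,S \right)} = S p$
$V{\left(F,M \right)} = 0$ ($V{\left(F,M \right)} = - 6 \left(0 + 0\right) = \left(-6\right) 0 = 0$)
$v{\left(u \right)} = 12 u$
$\left(V{\left(T{\left(4,-1 \right)},I{\left(H{\left(-3,-4 \right)} \right)} \right)} + v{\left(-1 \right)}\right)^{2} = \left(0 + 12 \left(-1\right)\right)^{2} = \left(0 - 12\right)^{2} = \left(-12\right)^{2} = 144$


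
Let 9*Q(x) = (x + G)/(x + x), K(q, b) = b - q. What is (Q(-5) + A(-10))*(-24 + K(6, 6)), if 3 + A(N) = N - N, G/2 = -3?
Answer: 1036/15 ≈ 69.067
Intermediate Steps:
G = -6 (G = 2*(-3) = -6)
A(N) = -3 (A(N) = -3 + (N - N) = -3 + 0 = -3)
Q(x) = (-6 + x)/(18*x) (Q(x) = ((x - 6)/(x + x))/9 = ((-6 + x)/((2*x)))/9 = ((-6 + x)*(1/(2*x)))/9 = ((-6 + x)/(2*x))/9 = (-6 + x)/(18*x))
(Q(-5) + A(-10))*(-24 + K(6, 6)) = ((1/18)*(-6 - 5)/(-5) - 3)*(-24 + (6 - 1*6)) = ((1/18)*(-⅕)*(-11) - 3)*(-24 + (6 - 6)) = (11/90 - 3)*(-24 + 0) = -259/90*(-24) = 1036/15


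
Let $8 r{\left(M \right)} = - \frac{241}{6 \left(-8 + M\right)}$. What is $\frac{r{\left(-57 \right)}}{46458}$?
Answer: $\frac{241}{144948960} \approx 1.6627 \cdot 10^{-6}$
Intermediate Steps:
$r{\left(M \right)} = - \frac{241}{8 \left(-48 + 6 M\right)}$ ($r{\left(M \right)} = \frac{\left(-241\right) \frac{1}{6 \left(-8 + M\right)}}{8} = \frac{\left(-241\right) \frac{1}{-48 + 6 M}}{8} = - \frac{241}{8 \left(-48 + 6 M\right)}$)
$\frac{r{\left(-57 \right)}}{46458} = \frac{\left(-241\right) \frac{1}{-384 + 48 \left(-57\right)}}{46458} = - \frac{241}{-384 - 2736} \cdot \frac{1}{46458} = - \frac{241}{-3120} \cdot \frac{1}{46458} = \left(-241\right) \left(- \frac{1}{3120}\right) \frac{1}{46458} = \frac{241}{3120} \cdot \frac{1}{46458} = \frac{241}{144948960}$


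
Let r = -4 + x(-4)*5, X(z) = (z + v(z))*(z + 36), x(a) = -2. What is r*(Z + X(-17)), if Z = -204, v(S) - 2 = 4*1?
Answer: 5782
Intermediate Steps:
v(S) = 6 (v(S) = 2 + 4*1 = 2 + 4 = 6)
X(z) = (6 + z)*(36 + z) (X(z) = (z + 6)*(z + 36) = (6 + z)*(36 + z))
r = -14 (r = -4 - 2*5 = -4 - 10 = -14)
r*(Z + X(-17)) = -14*(-204 + (216 + (-17)**2 + 42*(-17))) = -14*(-204 + (216 + 289 - 714)) = -14*(-204 - 209) = -14*(-413) = 5782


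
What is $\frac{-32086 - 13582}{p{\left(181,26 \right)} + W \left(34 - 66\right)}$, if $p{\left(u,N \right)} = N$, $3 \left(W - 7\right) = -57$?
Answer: $- \frac{22834}{205} \approx -111.39$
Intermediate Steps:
$W = -12$ ($W = 7 + \frac{1}{3} \left(-57\right) = 7 - 19 = -12$)
$\frac{-32086 - 13582}{p{\left(181,26 \right)} + W \left(34 - 66\right)} = \frac{-32086 - 13582}{26 - 12 \left(34 - 66\right)} = - \frac{45668}{26 - -384} = - \frac{45668}{26 + 384} = - \frac{45668}{410} = \left(-45668\right) \frac{1}{410} = - \frac{22834}{205}$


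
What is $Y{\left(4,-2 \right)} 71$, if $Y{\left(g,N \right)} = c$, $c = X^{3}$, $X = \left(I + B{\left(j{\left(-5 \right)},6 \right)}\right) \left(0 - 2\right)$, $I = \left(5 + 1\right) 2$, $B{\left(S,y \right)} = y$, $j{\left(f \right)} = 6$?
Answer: $-3312576$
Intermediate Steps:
$I = 12$ ($I = 6 \cdot 2 = 12$)
$X = -36$ ($X = \left(12 + 6\right) \left(0 - 2\right) = 18 \left(-2\right) = -36$)
$c = -46656$ ($c = \left(-36\right)^{3} = -46656$)
$Y{\left(g,N \right)} = -46656$
$Y{\left(4,-2 \right)} 71 = \left(-46656\right) 71 = -3312576$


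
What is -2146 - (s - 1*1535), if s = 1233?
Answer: -1844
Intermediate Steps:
-2146 - (s - 1*1535) = -2146 - (1233 - 1*1535) = -2146 - (1233 - 1535) = -2146 - 1*(-302) = -2146 + 302 = -1844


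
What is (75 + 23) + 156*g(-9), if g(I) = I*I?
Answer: 12734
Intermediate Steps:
g(I) = I²
(75 + 23) + 156*g(-9) = (75 + 23) + 156*(-9)² = 98 + 156*81 = 98 + 12636 = 12734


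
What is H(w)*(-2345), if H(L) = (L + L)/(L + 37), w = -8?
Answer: 37520/29 ≈ 1293.8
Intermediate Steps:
H(L) = 2*L/(37 + L) (H(L) = (2*L)/(37 + L) = 2*L/(37 + L))
H(w)*(-2345) = (2*(-8)/(37 - 8))*(-2345) = (2*(-8)/29)*(-2345) = (2*(-8)*(1/29))*(-2345) = -16/29*(-2345) = 37520/29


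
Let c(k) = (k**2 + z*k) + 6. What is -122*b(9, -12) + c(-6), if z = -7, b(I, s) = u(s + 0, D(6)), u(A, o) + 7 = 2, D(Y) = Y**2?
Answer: 694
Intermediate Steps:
u(A, o) = -5 (u(A, o) = -7 + 2 = -5)
b(I, s) = -5
c(k) = 6 + k**2 - 7*k (c(k) = (k**2 - 7*k) + 6 = 6 + k**2 - 7*k)
-122*b(9, -12) + c(-6) = -122*(-5) + (6 + (-6)**2 - 7*(-6)) = 610 + (6 + 36 + 42) = 610 + 84 = 694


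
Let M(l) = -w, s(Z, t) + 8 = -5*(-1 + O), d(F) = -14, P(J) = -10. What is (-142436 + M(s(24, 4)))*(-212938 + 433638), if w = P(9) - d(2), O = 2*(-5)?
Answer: -31436508000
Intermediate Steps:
O = -10
s(Z, t) = 47 (s(Z, t) = -8 - 5*(-1 - 10) = -8 - 5*(-11) = -8 + 55 = 47)
w = 4 (w = -10 - 1*(-14) = -10 + 14 = 4)
M(l) = -4 (M(l) = -1*4 = -4)
(-142436 + M(s(24, 4)))*(-212938 + 433638) = (-142436 - 4)*(-212938 + 433638) = -142440*220700 = -31436508000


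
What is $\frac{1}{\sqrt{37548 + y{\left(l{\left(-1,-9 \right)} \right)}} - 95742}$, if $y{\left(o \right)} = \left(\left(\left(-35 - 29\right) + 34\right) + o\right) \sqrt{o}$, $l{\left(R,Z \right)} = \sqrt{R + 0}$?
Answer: $- \frac{1}{95742 - \sqrt{37548 - \sqrt[4]{-1} \left(30 - i\right)}} \approx -1.0466 \cdot 10^{-5} + 5.7975 \cdot 10^{-12} i$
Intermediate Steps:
$l{\left(R,Z \right)} = \sqrt{R}$
$y{\left(o \right)} = \sqrt{o} \left(-30 + o\right)$ ($y{\left(o \right)} = \left(\left(-64 + 34\right) + o\right) \sqrt{o} = \left(-30 + o\right) \sqrt{o} = \sqrt{o} \left(-30 + o\right)$)
$\frac{1}{\sqrt{37548 + y{\left(l{\left(-1,-9 \right)} \right)}} - 95742} = \frac{1}{\sqrt{37548 + \sqrt{\sqrt{-1}} \left(-30 + \sqrt{-1}\right)} - 95742} = \frac{1}{\sqrt{37548 + \sqrt{i} \left(-30 + i\right)} - 95742} = \frac{1}{-95742 + \sqrt{37548 + \sqrt{i} \left(-30 + i\right)}}$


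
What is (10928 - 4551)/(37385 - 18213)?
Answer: 6377/19172 ≈ 0.33262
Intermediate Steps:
(10928 - 4551)/(37385 - 18213) = 6377/19172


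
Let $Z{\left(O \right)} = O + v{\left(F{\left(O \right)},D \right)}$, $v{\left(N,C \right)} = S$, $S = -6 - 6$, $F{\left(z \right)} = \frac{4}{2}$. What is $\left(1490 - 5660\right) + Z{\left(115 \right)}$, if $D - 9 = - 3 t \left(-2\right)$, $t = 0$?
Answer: $-4067$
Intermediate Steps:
$F{\left(z \right)} = 2$ ($F{\left(z \right)} = 4 \cdot \frac{1}{2} = 2$)
$S = -12$ ($S = -6 - 6 = -12$)
$D = 9$ ($D = 9 + \left(-3\right) 0 \left(-2\right) = 9 + 0 \left(-2\right) = 9 + 0 = 9$)
$v{\left(N,C \right)} = -12$
$Z{\left(O \right)} = -12 + O$ ($Z{\left(O \right)} = O - 12 = -12 + O$)
$\left(1490 - 5660\right) + Z{\left(115 \right)} = \left(1490 - 5660\right) + \left(-12 + 115\right) = -4170 + 103 = -4067$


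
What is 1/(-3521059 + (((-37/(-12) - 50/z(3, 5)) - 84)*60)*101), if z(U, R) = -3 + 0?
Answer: -1/3910414 ≈ -2.5573e-7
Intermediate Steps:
z(U, R) = -3
1/(-3521059 + (((-37/(-12) - 50/z(3, 5)) - 84)*60)*101) = 1/(-3521059 + (((-37/(-12) - 50/(-3)) - 84)*60)*101) = 1/(-3521059 + (((-37*(-1/12) - 50*(-⅓)) - 84)*60)*101) = 1/(-3521059 + (((37/12 + 50/3) - 84)*60)*101) = 1/(-3521059 + ((79/4 - 84)*60)*101) = 1/(-3521059 - 257/4*60*101) = 1/(-3521059 - 3855*101) = 1/(-3521059 - 389355) = 1/(-3910414) = -1/3910414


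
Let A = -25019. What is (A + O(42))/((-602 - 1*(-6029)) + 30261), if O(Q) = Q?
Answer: -24977/35688 ≈ -0.69987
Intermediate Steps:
(A + O(42))/((-602 - 1*(-6029)) + 30261) = (-25019 + 42)/((-602 - 1*(-6029)) + 30261) = -24977/((-602 + 6029) + 30261) = -24977/(5427 + 30261) = -24977/35688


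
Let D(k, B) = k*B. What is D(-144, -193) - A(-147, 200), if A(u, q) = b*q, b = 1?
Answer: 27592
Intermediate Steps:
A(u, q) = q (A(u, q) = 1*q = q)
D(k, B) = B*k
D(-144, -193) - A(-147, 200) = -193*(-144) - 1*200 = 27792 - 200 = 27592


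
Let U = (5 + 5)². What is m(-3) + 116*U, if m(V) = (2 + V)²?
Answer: 11601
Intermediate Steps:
U = 100 (U = 10² = 100)
m(-3) + 116*U = (2 - 3)² + 116*100 = (-1)² + 11600 = 1 + 11600 = 11601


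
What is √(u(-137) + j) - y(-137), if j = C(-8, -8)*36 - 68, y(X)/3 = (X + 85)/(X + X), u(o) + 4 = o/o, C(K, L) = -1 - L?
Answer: -78/137 + √181 ≈ 12.884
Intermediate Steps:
u(o) = -3 (u(o) = -4 + o/o = -4 + 1 = -3)
y(X) = 3*(85 + X)/(2*X) (y(X) = 3*((X + 85)/(X + X)) = 3*((85 + X)/((2*X))) = 3*((85 + X)*(1/(2*X))) = 3*((85 + X)/(2*X)) = 3*(85 + X)/(2*X))
j = 184 (j = (-1 - 1*(-8))*36 - 68 = (-1 + 8)*36 - 68 = 7*36 - 68 = 252 - 68 = 184)
√(u(-137) + j) - y(-137) = √(-3 + 184) - 3*(85 - 137)/(2*(-137)) = √181 - 3*(-1)*(-52)/(2*137) = √181 - 1*78/137 = √181 - 78/137 = -78/137 + √181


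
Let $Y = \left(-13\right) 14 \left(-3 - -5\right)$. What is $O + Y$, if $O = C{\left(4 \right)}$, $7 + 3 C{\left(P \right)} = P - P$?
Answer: $- \frac{1099}{3} \approx -366.33$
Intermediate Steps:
$C{\left(P \right)} = - \frac{7}{3}$ ($C{\left(P \right)} = - \frac{7}{3} + \frac{P - P}{3} = - \frac{7}{3} + \frac{1}{3} \cdot 0 = - \frac{7}{3} + 0 = - \frac{7}{3}$)
$O = - \frac{7}{3} \approx -2.3333$
$Y = -364$ ($Y = - 182 \left(-3 + 5\right) = \left(-182\right) 2 = -364$)
$O + Y = - \frac{7}{3} - 364 = - \frac{1099}{3}$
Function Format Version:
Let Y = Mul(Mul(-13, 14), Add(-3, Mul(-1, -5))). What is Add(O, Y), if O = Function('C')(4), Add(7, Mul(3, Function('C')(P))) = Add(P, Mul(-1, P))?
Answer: Rational(-1099, 3) ≈ -366.33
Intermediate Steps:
Function('C')(P) = Rational(-7, 3) (Function('C')(P) = Add(Rational(-7, 3), Mul(Rational(1, 3), Add(P, Mul(-1, P)))) = Add(Rational(-7, 3), Mul(Rational(1, 3), 0)) = Add(Rational(-7, 3), 0) = Rational(-7, 3))
O = Rational(-7, 3) ≈ -2.3333
Y = -364 (Y = Mul(-182, Add(-3, 5)) = Mul(-182, 2) = -364)
Add(O, Y) = Add(Rational(-7, 3), -364) = Rational(-1099, 3)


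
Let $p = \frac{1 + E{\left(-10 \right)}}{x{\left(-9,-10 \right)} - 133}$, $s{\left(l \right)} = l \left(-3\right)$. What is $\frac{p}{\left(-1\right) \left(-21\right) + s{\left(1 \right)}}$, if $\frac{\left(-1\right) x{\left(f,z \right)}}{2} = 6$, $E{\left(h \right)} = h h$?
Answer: $- \frac{101}{2610} \approx -0.038697$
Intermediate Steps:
$E{\left(h \right)} = h^{2}$
$s{\left(l \right)} = - 3 l$
$x{\left(f,z \right)} = -12$ ($x{\left(f,z \right)} = \left(-2\right) 6 = -12$)
$p = - \frac{101}{145}$ ($p = \frac{1 + \left(-10\right)^{2}}{-12 - 133} = \frac{1 + 100}{-145} = 101 \left(- \frac{1}{145}\right) = - \frac{101}{145} \approx -0.69655$)
$\frac{p}{\left(-1\right) \left(-21\right) + s{\left(1 \right)}} = - \frac{101}{145 \left(\left(-1\right) \left(-21\right) - 3\right)} = - \frac{101}{145 \left(21 - 3\right)} = - \frac{101}{145 \cdot 18} = \left(- \frac{101}{145}\right) \frac{1}{18} = - \frac{101}{2610}$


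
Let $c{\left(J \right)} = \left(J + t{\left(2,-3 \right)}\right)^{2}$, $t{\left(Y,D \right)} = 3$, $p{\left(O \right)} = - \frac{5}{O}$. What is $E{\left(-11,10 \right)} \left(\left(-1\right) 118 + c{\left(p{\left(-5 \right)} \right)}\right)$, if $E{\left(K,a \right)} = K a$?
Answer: $11220$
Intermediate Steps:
$c{\left(J \right)} = \left(3 + J\right)^{2}$ ($c{\left(J \right)} = \left(J + 3\right)^{2} = \left(3 + J\right)^{2}$)
$E{\left(-11,10 \right)} \left(\left(-1\right) 118 + c{\left(p{\left(-5 \right)} \right)}\right) = \left(-11\right) 10 \left(\left(-1\right) 118 + \left(3 - \frac{5}{-5}\right)^{2}\right) = - 110 \left(-118 + \left(3 - -1\right)^{2}\right) = - 110 \left(-118 + \left(3 + 1\right)^{2}\right) = - 110 \left(-118 + 4^{2}\right) = - 110 \left(-118 + 16\right) = \left(-110\right) \left(-102\right) = 11220$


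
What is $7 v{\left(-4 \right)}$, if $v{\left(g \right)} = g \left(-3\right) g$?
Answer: $-336$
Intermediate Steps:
$v{\left(g \right)} = - 3 g^{2}$ ($v{\left(g \right)} = - 3 g g = - 3 g^{2}$)
$7 v{\left(-4 \right)} = 7 \left(- 3 \left(-4\right)^{2}\right) = 7 \left(\left(-3\right) 16\right) = 7 \left(-48\right) = -336$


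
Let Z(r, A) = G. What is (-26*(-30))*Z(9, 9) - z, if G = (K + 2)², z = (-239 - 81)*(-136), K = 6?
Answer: 6400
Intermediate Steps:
z = 43520 (z = -320*(-136) = 43520)
G = 64 (G = (6 + 2)² = 8² = 64)
Z(r, A) = 64
(-26*(-30))*Z(9, 9) - z = -26*(-30)*64 - 1*43520 = 780*64 - 43520 = 49920 - 43520 = 6400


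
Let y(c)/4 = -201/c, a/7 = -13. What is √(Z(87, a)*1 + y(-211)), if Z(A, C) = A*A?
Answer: √337149093/211 ≈ 87.022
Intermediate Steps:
a = -91 (a = 7*(-13) = -91)
y(c) = -804/c (y(c) = 4*(-201/c) = -804/c)
Z(A, C) = A²
√(Z(87, a)*1 + y(-211)) = √(87²*1 - 804/(-211)) = √(7569*1 - 804*(-1/211)) = √(7569 + 804/211) = √(1597863/211) = √337149093/211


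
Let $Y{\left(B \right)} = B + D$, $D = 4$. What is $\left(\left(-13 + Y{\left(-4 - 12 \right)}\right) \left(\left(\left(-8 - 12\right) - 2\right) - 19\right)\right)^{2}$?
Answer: $1050625$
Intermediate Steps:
$Y{\left(B \right)} = 4 + B$ ($Y{\left(B \right)} = B + 4 = 4 + B$)
$\left(\left(-13 + Y{\left(-4 - 12 \right)}\right) \left(\left(\left(-8 - 12\right) - 2\right) - 19\right)\right)^{2} = \left(\left(-13 + \left(4 - 16\right)\right) \left(\left(\left(-8 - 12\right) - 2\right) - 19\right)\right)^{2} = \left(\left(-13 + \left(4 - 16\right)\right) \left(\left(-20 - 2\right) - 19\right)\right)^{2} = \left(\left(-13 + \left(4 - 16\right)\right) \left(-22 - 19\right)\right)^{2} = \left(\left(-13 - 12\right) \left(-41\right)\right)^{2} = \left(\left(-25\right) \left(-41\right)\right)^{2} = 1025^{2} = 1050625$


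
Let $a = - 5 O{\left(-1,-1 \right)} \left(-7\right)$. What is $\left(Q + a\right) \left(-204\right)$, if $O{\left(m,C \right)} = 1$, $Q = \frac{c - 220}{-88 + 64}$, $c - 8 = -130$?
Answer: $-10047$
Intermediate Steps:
$c = -122$ ($c = 8 - 130 = -122$)
$Q = \frac{57}{4}$ ($Q = \frac{-122 - 220}{-88 + 64} = - \frac{342}{-24} = \left(-342\right) \left(- \frac{1}{24}\right) = \frac{57}{4} \approx 14.25$)
$a = 35$ ($a = \left(-5\right) 1 \left(-7\right) = \left(-5\right) \left(-7\right) = 35$)
$\left(Q + a\right) \left(-204\right) = \left(\frac{57}{4} + 35\right) \left(-204\right) = \frac{197}{4} \left(-204\right) = -10047$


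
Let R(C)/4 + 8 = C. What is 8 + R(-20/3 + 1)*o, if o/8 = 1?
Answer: -1288/3 ≈ -429.33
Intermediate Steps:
R(C) = -32 + 4*C
o = 8 (o = 8*1 = 8)
8 + R(-20/3 + 1)*o = 8 + (-32 + 4*(-20/3 + 1))*8 = 8 + (-32 + 4*(-17/3))*8 = 8 + (-32 - 68/3)*8 = 8 - 164/3*8 = 8 - 1312/3 = -1288/3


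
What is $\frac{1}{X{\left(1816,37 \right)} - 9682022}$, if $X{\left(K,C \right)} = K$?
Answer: $- \frac{1}{9680206} \approx -1.033 \cdot 10^{-7}$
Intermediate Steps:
$\frac{1}{X{\left(1816,37 \right)} - 9682022} = \frac{1}{1816 - 9682022} = \frac{1}{-9680206} = - \frac{1}{9680206}$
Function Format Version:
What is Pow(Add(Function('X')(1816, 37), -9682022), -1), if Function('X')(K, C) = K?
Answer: Rational(-1, 9680206) ≈ -1.0330e-7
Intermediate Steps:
Pow(Add(Function('X')(1816, 37), -9682022), -1) = Pow(Add(1816, -9682022), -1) = Pow(-9680206, -1) = Rational(-1, 9680206)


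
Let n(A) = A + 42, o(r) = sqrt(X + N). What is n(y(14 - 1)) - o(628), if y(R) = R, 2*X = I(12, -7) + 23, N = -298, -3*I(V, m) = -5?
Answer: 55 - I*sqrt(2571)/3 ≈ 55.0 - 16.902*I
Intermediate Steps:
I(V, m) = 5/3 (I(V, m) = -1/3*(-5) = 5/3)
X = 37/3 (X = (5/3 + 23)/2 = (1/2)*(74/3) = 37/3 ≈ 12.333)
o(r) = I*sqrt(2571)/3 (o(r) = sqrt(37/3 - 298) = sqrt(-857/3) = I*sqrt(2571)/3)
n(A) = 42 + A
n(y(14 - 1)) - o(628) = (42 + (14 - 1)) - I*sqrt(2571)/3 = (42 + 13) - I*sqrt(2571)/3 = 55 - I*sqrt(2571)/3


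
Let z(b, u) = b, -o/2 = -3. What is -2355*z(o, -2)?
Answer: -14130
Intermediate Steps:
o = 6 (o = -2*(-3) = 6)
-2355*z(o, -2) = -2355*6 = -14130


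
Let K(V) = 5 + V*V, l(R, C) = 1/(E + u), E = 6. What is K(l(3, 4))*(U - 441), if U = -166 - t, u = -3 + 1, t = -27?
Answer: -11745/4 ≈ -2936.3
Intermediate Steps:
u = -2
l(R, C) = ¼ (l(R, C) = 1/(6 - 2) = 1/4 = ¼)
K(V) = 5 + V²
U = -139 (U = -166 - 1*(-27) = -166 + 27 = -139)
K(l(3, 4))*(U - 441) = (5 + (¼)²)*(-139 - 441) = (5 + 1/16)*(-580) = (81/16)*(-580) = -11745/4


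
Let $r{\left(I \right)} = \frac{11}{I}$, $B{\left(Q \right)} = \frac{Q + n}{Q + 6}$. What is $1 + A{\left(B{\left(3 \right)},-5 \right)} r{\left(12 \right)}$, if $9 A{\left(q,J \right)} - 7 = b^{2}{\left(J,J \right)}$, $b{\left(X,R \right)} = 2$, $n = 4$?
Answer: $\frac{229}{108} \approx 2.1204$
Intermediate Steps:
$B{\left(Q \right)} = \frac{4 + Q}{6 + Q}$ ($B{\left(Q \right)} = \frac{Q + 4}{Q + 6} = \frac{4 + Q}{6 + Q}$)
$A{\left(q,J \right)} = \frac{11}{9}$ ($A{\left(q,J \right)} = \frac{7}{9} + \frac{2^{2}}{9} = \frac{7}{9} + \frac{1}{9} \cdot 4 = \frac{7}{9} + \frac{4}{9} = \frac{11}{9}$)
$1 + A{\left(B{\left(3 \right)},-5 \right)} r{\left(12 \right)} = 1 + \frac{11 \cdot \frac{11}{12}}{9} = 1 + \frac{11 \cdot 11 \cdot \frac{1}{12}}{9} = 1 + \frac{11}{9} \cdot \frac{11}{12} = 1 + \frac{121}{108} = \frac{229}{108}$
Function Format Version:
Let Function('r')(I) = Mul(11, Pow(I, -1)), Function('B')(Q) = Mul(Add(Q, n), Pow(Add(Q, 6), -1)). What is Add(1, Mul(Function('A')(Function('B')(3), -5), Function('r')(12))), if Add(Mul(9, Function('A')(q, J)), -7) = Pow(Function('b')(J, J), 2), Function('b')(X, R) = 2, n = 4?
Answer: Rational(229, 108) ≈ 2.1204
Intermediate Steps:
Function('B')(Q) = Mul(Pow(Add(6, Q), -1), Add(4, Q)) (Function('B')(Q) = Mul(Add(Q, 4), Pow(Add(Q, 6), -1)) = Mul(Add(4, Q), Pow(Add(6, Q), -1)) = Mul(Pow(Add(6, Q), -1), Add(4, Q)))
Function('A')(q, J) = Rational(11, 9) (Function('A')(q, J) = Add(Rational(7, 9), Mul(Rational(1, 9), Pow(2, 2))) = Add(Rational(7, 9), Mul(Rational(1, 9), 4)) = Add(Rational(7, 9), Rational(4, 9)) = Rational(11, 9))
Add(1, Mul(Function('A')(Function('B')(3), -5), Function('r')(12))) = Add(1, Mul(Rational(11, 9), Mul(11, Pow(12, -1)))) = Add(1, Mul(Rational(11, 9), Mul(11, Rational(1, 12)))) = Add(1, Mul(Rational(11, 9), Rational(11, 12))) = Add(1, Rational(121, 108)) = Rational(229, 108)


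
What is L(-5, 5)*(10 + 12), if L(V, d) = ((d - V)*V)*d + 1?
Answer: -5478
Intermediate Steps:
L(V, d) = 1 + V*d*(d - V) (L(V, d) = (V*(d - V))*d + 1 = V*d*(d - V) + 1 = 1 + V*d*(d - V))
L(-5, 5)*(10 + 12) = (1 - 5*5**2 - 1*5*(-5)**2)*(10 + 12) = (1 - 5*25 - 1*5*25)*22 = (1 - 125 - 125)*22 = -249*22 = -5478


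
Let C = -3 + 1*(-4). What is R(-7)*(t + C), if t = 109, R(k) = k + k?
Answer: -1428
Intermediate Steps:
R(k) = 2*k
C = -7 (C = -3 - 4 = -7)
R(-7)*(t + C) = (2*(-7))*(109 - 7) = -14*102 = -1428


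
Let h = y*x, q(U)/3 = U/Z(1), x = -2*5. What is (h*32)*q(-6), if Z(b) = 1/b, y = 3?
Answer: 17280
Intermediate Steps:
x = -10
Z(b) = 1/b
q(U) = 3*U (q(U) = 3*(U/(1/1)) = 3*(U/1) = 3*(U*1) = 3*U)
h = -30 (h = 3*(-10) = -30)
(h*32)*q(-6) = (-30*32)*(3*(-6)) = -960*(-18) = 17280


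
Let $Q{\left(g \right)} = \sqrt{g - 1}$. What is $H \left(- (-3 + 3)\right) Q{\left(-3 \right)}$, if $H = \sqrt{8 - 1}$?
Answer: $0$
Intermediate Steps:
$Q{\left(g \right)} = \sqrt{-1 + g}$ ($Q{\left(g \right)} = \sqrt{g - 1} = \sqrt{-1 + g}$)
$H = \sqrt{7} \approx 2.6458$
$H \left(- (-3 + 3)\right) Q{\left(-3 \right)} = \sqrt{7} \left(- (-3 + 3)\right) \sqrt{-1 - 3} = \sqrt{7} \left(\left(-1\right) 0\right) \sqrt{-4} = \sqrt{7} \cdot 0 \cdot 2 i = 0 \cdot 2 i = 0$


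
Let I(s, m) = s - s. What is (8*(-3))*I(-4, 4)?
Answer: 0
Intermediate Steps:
I(s, m) = 0
(8*(-3))*I(-4, 4) = (8*(-3))*0 = -24*0 = 0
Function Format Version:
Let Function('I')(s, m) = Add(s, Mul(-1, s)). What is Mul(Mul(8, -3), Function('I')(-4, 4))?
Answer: 0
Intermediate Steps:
Function('I')(s, m) = 0
Mul(Mul(8, -3), Function('I')(-4, 4)) = Mul(Mul(8, -3), 0) = Mul(-24, 0) = 0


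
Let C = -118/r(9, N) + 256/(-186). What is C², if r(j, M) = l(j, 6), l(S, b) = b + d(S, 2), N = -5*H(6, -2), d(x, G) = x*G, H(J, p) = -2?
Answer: 5480281/138384 ≈ 39.602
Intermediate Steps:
d(x, G) = G*x
N = 10 (N = -5*(-2) = 10)
l(S, b) = b + 2*S
r(j, M) = 6 + 2*j
C = -2341/372 (C = -118/(6 + 2*9) + 256/(-186) = -118/(6 + 18) + 256*(-1/186) = -118/24 - 128/93 = -118*1/24 - 128/93 = -59/12 - 128/93 = -2341/372 ≈ -6.2930)
C² = (-2341/372)² = 5480281/138384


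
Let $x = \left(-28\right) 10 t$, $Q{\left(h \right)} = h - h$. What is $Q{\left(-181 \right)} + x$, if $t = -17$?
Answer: $4760$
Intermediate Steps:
$Q{\left(h \right)} = 0$
$x = 4760$ ($x = \left(-28\right) 10 \left(-17\right) = \left(-280\right) \left(-17\right) = 4760$)
$Q{\left(-181 \right)} + x = 0 + 4760 = 4760$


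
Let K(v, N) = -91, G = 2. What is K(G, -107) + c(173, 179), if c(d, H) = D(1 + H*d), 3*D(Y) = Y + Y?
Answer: 61663/3 ≈ 20554.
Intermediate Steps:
D(Y) = 2*Y/3 (D(Y) = (Y + Y)/3 = (2*Y)/3 = 2*Y/3)
c(d, H) = ⅔ + 2*H*d/3 (c(d, H) = 2*(1 + H*d)/3 = ⅔ + 2*H*d/3)
K(G, -107) + c(173, 179) = -91 + (⅔ + (⅔)*179*173) = -91 + (⅔ + 61934/3) = -91 + 61936/3 = 61663/3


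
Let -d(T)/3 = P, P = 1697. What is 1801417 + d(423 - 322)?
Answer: 1796326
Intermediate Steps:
d(T) = -5091 (d(T) = -3*1697 = -5091)
1801417 + d(423 - 322) = 1801417 - 5091 = 1796326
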